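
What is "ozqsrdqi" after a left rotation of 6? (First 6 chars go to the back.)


Input: 'ozqsrdqi', shift = 6
Operation: split at index 6 and swap parts
Front part s[0:6] = 'ozqsrd'
Back part s[6:] = 'qi'
Rotated = back + front = 'qi' + 'ozqsrd'
Result: qiozqsrd


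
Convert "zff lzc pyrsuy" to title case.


Input string: 'zff lzc pyrsuy'
Operation: capitalize first letter of each word
Word transformations: 'zff'->'Zff', 'lzc'->'Lzc', 'pyrsuy'->'Pyrsuy'
Result: Zff Lzc Pyrsuy


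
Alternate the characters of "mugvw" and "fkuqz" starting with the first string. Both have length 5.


String 1: 'mugvw'
String 2: 'fkuqz'
Operation: alternate characters
Pairs: 'm'+'f', 'u'+'k', 'g'+'u', 'v'+'q', 'w'+'z'
Result: mfukguvqwz


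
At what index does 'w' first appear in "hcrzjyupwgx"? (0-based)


Input string: 'hcrzjyupwgx'
Target: 'w'
Scanning left to right: s[0]='h', s[1]='c', s[2]='r', s[3]='z', s[4]='j', s[5]='y', s[6]='u', s[7]='p', s[8]='w'
First match at index: 8


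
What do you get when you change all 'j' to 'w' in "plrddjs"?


Input string: 'plrddjs'
Operation: replace 'j' with 'w'
Positions of 'j': 5
After replacement: plrddws


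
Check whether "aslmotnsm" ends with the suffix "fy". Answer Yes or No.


Input string: 'aslmotnsm'
Suffix to check: 'fy'
Last 2 characters of input: 'sm'
Match: False
Result: No


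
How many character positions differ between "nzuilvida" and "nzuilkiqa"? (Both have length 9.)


String 1: 'nzuilvida'
String 2: 'nzuilkiqa'
Compare each position: pos 0: 'n'=='n', pos 1: 'z'=='z', pos 2: 'u'=='u', pos 3: 'i'=='i', pos 4: 'l'=='l', pos 5: 'v'!='k', pos 6: 'i'=='i', pos 7: 'd'!='q', pos 8: 'a'=='a'
Differing positions: 2
Hamming distance: 2


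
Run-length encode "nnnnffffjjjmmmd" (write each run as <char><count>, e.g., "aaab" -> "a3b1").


Input: 'nnnnffffjjjmmmd'
Operation: identify consecutive runs
Runs: 'nnnn' -> n4, 'ffff' -> f4, 'jjj' -> j3, 'mmm' -> m3, 'd' -> d1
Encoded: n4f4j3m3d1


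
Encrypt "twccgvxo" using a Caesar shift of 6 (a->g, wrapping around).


Input: 'twccgvxo', shift = 6
Operation: for each letter, (position + 6) mod 26
Mapping: 't'(19+6=25)->'z', 'w'(22+6=28, 28 mod 26=2)->'c', 'c'(2+6=8)->'i', 'c'(2+6=8)->'i', 'g'(6+6=12)->'m', 'v'(21+6=27, 27 mod 26=1)->'b', 'x'(23+6=29, 29 mod 26=3)->'d', 'o'(14+6=20)->'u'
Result: zciimbdu


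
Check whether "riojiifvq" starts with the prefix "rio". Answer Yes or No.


Input string: 'riojiifvq'
Prefix to check: 'rio'
First 3 characters of input: 'rio'
Match: True
Result: Yes


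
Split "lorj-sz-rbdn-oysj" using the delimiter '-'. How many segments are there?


Input string: 'lorj-sz-rbdn-oysj'
Delimiter: '-'
Split result: 'lorj', 'sz', 'rbdn', 'oysj'
Number of parts: 4


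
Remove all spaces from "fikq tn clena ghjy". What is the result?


Input string: 'fikq tn clena ghjy'
Operation: remove all spaces
Words: 'fikq', 'tn', 'clena', 'ghjy'
Join without spaces: fikqtnclenaghjy


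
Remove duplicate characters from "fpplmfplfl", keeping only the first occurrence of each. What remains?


Input: 'fpplmfplfl'
Operation: keep first occurrence of each character
Scan: s[0]='f' new -> keep; s[1]='p' new -> keep; s[2]='p' seen -> skip; s[3]='l' new -> keep; s[4]='m' new -> keep; s[5]='f' seen -> skip; s[6]='p' seen -> skip; s[7]='l' seen -> skip; s[8]='f' seen -> skip; s[9]='l' seen -> skip
Result: fplm


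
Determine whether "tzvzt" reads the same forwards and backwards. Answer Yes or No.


Input string: 'tzvzt'
Reversed: 'tzvzt'
Compare pairs: s[0]='t' vs s[4]='t' (match), s[1]='z' vs s[3]='z' (match)
Palindrome: Yes


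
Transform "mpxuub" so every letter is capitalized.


Input string: 'mpxuub'
Operation: convert each letter to uppercase
Mapping: 'm'->'M', 'p'->'P', 'x'->'X', 'u'->'U', 'u'->'U', 'b'->'B'
Result: MPXUUB


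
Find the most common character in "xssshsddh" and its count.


Input: 'xssshsddh'
Operation: tally each character
Counts: 'd':2, 'h':2, 's':4, 'x':1
Maximum: 's' appears 4 times


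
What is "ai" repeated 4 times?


Input string: 'ai'
Operation: repeat 4 times
Concatenation: 'ai' + 'ai' + 'ai' + 'ai'
Result: aiaiaiai


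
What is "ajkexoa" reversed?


Input string: 'ajkexoa'
Operation: reverse character order
Original order: 'a' -> 'j' -> 'k' -> 'e' -> 'x' -> 'o' -> 'a'
Reversed order: 'a' -> 'o' -> 'x' -> 'e' -> 'k' -> 'j' -> 'a'
Result: aoxekja


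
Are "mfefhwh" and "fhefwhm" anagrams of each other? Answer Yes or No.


String 1: 'mfefhwh' -> sorted: 'effhhmw'
String 2: 'fhefwhm' -> sorted: 'effhhmw'
Compare sorted forms: 'effhhmw' == 'effhhmw'
Anagram: Yes


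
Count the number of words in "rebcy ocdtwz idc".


Input string: 'rebcy ocdtwz idc'
Operation: split by spaces
Words found: 'rebcy', 'ocdtwz', 'idc'
Word count: 3


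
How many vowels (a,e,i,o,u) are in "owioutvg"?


Input string: 'owioutvg'
Operation: count vowels (a, e, i, o, u)
Scan: s[0]='o' (vowel), s[1]='w', s[2]='i' (vowel), s[3]='o' (vowel), s[4]='u' (vowel), s[5]='t', s[6]='v', s[7]='g'
Vowels found: 4
Result: 4


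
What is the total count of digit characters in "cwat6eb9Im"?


Input string: 'cwat6eb9Im'
Operation: count digit characters (0-9)
Scan: 'c', 'w', 'a', 't', '6'(digit), 'e', 'b', '9'(digit), 'I', 'm'
Digits found: 2
Result: 2


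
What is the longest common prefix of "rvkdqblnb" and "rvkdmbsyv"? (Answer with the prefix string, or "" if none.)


String 1: 'rvkdqblnb'
String 2: 'rvkdmbsyv'
Compare position by position:
pos 0: 'r' vs 'r' match
pos 1: 'v' vs 'v' match
pos 2: 'k' vs 'k' match
pos 3: 'd' vs 'd' match
pos 4: 'q' vs 'm' differ -> stop
Longest common prefix: "rvkd" (length 4)


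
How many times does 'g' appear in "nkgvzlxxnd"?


Input string: 'nkgvzlxxnd'
Target character: 'g'
Scan each position: s[2]='g'
Matches found at indices: 2
Total: 1


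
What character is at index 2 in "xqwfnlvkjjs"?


Input string: 'xqwfnlvkjjs'
Operation: get character at index 2
Index mapping: s[0]='x', s[1]='q', s[2]='w'
Result: 'w'


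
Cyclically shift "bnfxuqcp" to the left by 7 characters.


Input: 'bnfxuqcp', shift = 7
Operation: split at index 7 and swap parts
Front part s[0:7] = 'bnfxuqc'
Back part s[7:] = 'p'
Rotated = back + front = 'p' + 'bnfxuqc'
Result: pbnfxuqc


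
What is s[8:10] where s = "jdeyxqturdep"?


Input string: 'jdeyxqturdep'
Operation: slice [8:10]
Extract characters: s[8]='r', s[9]='d'
Result: rd


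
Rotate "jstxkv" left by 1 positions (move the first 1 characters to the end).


Input: 'jstxkv', shift = 1
Operation: split at index 1 and swap parts
Front part s[0:1] = 'j'
Back part s[1:] = 'stxkv'
Rotated = back + front = 'stxkv' + 'j'
Result: stxkvj


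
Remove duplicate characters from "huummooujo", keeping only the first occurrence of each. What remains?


Input: 'huummooujo'
Operation: keep first occurrence of each character
Scan: s[0]='h' new -> keep; s[1]='u' new -> keep; s[2]='u' seen -> skip; s[3]='m' new -> keep; s[4]='m' seen -> skip; s[5]='o' new -> keep; s[6]='o' seen -> skip; s[7]='u' seen -> skip; s[8]='j' new -> keep; s[9]='o' seen -> skip
Result: humoj


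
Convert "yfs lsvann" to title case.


Input string: 'yfs lsvann'
Operation: capitalize first letter of each word
Word transformations: 'yfs'->'Yfs', 'lsvann'->'Lsvann'
Result: Yfs Lsvann


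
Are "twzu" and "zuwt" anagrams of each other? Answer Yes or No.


String 1: 'twzu' -> sorted: 'tuwz'
String 2: 'zuwt' -> sorted: 'tuwz'
Compare sorted forms: 'tuwz' == 'tuwz'
Anagram: Yes


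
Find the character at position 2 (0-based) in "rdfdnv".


Input string: 'rdfdnv'
Operation: get character at index 2
Index mapping: s[0]='r', s[1]='d', s[2]='f'
Result: 'f'


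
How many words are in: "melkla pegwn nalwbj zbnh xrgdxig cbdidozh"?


Input string: 'melkla pegwn nalwbj zbnh xrgdxig cbdidozh'
Operation: split by spaces
Words found: 'melkla', 'pegwn', 'nalwbj', 'zbnh', 'xrgdxig', 'cbdidozh'
Word count: 6


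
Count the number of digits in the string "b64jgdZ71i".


Input string: 'b64jgdZ71i'
Operation: count digit characters (0-9)
Scan: 'b', '6'(digit), '4'(digit), 'j', 'g', 'd', 'Z', '7'(digit), '1'(digit), 'i'
Digits found: 4
Result: 4


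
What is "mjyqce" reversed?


Input string: 'mjyqce'
Operation: reverse character order
Original order: 'm' -> 'j' -> 'y' -> 'q' -> 'c' -> 'e'
Reversed order: 'e' -> 'c' -> 'q' -> 'y' -> 'j' -> 'm'
Result: ecqyjm


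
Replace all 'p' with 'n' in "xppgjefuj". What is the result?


Input string: 'xppgjefuj'
Operation: replace 'p' with 'n'
Positions of 'p': 1, 2
After replacement: xnngjefuj


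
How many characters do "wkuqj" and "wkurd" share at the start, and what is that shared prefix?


String 1: 'wkuqj'
String 2: 'wkurd'
Compare position by position:
pos 0: 'w' vs 'w' match
pos 1: 'k' vs 'k' match
pos 2: 'u' vs 'u' match
pos 3: 'q' vs 'r' differ -> stop
Longest common prefix: "wku" (length 3)


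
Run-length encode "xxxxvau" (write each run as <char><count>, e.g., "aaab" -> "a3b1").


Input: 'xxxxvau'
Operation: identify consecutive runs
Runs: 'xxxx' -> x4, 'v' -> v1, 'a' -> a1, 'u' -> u1
Encoded: x4v1a1u1


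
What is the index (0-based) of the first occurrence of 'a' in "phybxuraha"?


Input string: 'phybxuraha'
Target: 'a'
Scanning left to right: s[0]='p', s[1]='h', s[2]='y', s[3]='b', s[4]='x', s[5]='u', s[6]='r', s[7]='a'
First match at index: 7


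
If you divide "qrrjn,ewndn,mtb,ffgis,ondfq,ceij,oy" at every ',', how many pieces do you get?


Input string: 'qrrjn,ewndn,mtb,ffgis,ondfq,ceij,oy'
Delimiter: ','
Split result: 'qrrjn', 'ewndn', 'mtb', 'ffgis', 'ondfq', 'ceij', 'oy'
Number of parts: 7


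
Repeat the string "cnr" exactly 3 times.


Input string: 'cnr'
Operation: repeat 3 times
Concatenation: 'cnr' + 'cnr' + 'cnr'
Result: cnrcnrcnr


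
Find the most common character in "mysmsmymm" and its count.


Input: 'mysmsmymm'
Operation: tally each character
Counts: 'm':5, 's':2, 'y':2
Maximum: 'm' appears 5 times


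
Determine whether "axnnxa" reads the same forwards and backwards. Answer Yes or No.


Input string: 'axnnxa'
Reversed: 'axnnxa'
Compare pairs: s[0]='a' vs s[5]='a' (match), s[1]='x' vs s[4]='x' (match), s[2]='n' vs s[3]='n' (match)
Palindrome: Yes


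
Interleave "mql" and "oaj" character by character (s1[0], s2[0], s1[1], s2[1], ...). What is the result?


String 1: 'mql'
String 2: 'oaj'
Operation: alternate characters
Pairs: 'm'+'o', 'q'+'a', 'l'+'j'
Result: moqalj


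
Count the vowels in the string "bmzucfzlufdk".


Input string: 'bmzucfzlufdk'
Operation: count vowels (a, e, i, o, u)
Scan: s[0]='b', s[1]='m', s[2]='z', s[3]='u' (vowel), s[4]='c', s[5]='f', s[6]='z', s[7]='l', s[8]='u' (vowel), s[9]='f', s[10]='d', s[11]='k'
Vowels found: 2
Result: 2


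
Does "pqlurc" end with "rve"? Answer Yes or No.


Input string: 'pqlurc'
Suffix to check: 'rve'
Last 3 characters of input: 'urc'
Match: False
Result: No


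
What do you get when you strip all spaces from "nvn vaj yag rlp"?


Input string: 'nvn vaj yag rlp'
Operation: remove all spaces
Words: 'nvn', 'vaj', 'yag', 'rlp'
Join without spaces: nvnvajyagrlp


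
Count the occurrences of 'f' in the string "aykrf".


Input string: 'aykrf'
Target character: 'f'
Scan each position: s[4]='f'
Matches found at indices: 4
Total: 1


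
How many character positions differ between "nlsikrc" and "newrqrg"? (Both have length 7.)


String 1: 'nlsikrc'
String 2: 'newrqrg'
Compare each position: pos 0: 'n'=='n', pos 1: 'l'!='e', pos 2: 's'!='w', pos 3: 'i'!='r', pos 4: 'k'!='q', pos 5: 'r'=='r', pos 6: 'c'!='g'
Differing positions: 5
Hamming distance: 5


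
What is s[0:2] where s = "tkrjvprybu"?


Input string: 'tkrjvprybu'
Operation: slice [0:2]
Extract characters: s[0]='t', s[1]='k'
Result: tk


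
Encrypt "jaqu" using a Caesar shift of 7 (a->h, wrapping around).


Input: 'jaqu', shift = 7
Operation: for each letter, (position + 7) mod 26
Mapping: 'j'(9+7=16)->'q', 'a'(0+7=7)->'h', 'q'(16+7=23)->'x', 'u'(20+7=27, 27 mod 26=1)->'b'
Result: qhxb


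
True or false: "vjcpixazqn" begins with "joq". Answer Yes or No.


Input string: 'vjcpixazqn'
Prefix to check: 'joq'
First 3 characters of input: 'vjc'
Match: False
Result: No


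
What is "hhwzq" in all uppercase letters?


Input string: 'hhwzq'
Operation: convert each letter to uppercase
Mapping: 'h'->'H', 'h'->'H', 'w'->'W', 'z'->'Z', 'q'->'Q'
Result: HHWZQ


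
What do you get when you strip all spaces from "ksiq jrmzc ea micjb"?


Input string: 'ksiq jrmzc ea micjb'
Operation: remove all spaces
Words: 'ksiq', 'jrmzc', 'ea', 'micjb'
Join without spaces: ksiqjrmzceamicjb


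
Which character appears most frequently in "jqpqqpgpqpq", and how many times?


Input: 'jqpqqpgpqpq'
Operation: tally each character
Counts: 'g':1, 'j':1, 'p':4, 'q':5
Maximum: 'q' appears 5 times


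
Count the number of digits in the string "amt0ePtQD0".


Input string: 'amt0ePtQD0'
Operation: count digit characters (0-9)
Scan: 'a', 'm', 't', '0'(digit), 'e', 'P', 't', 'Q', 'D', '0'(digit)
Digits found: 2
Result: 2


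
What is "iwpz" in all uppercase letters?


Input string: 'iwpz'
Operation: convert each letter to uppercase
Mapping: 'i'->'I', 'w'->'W', 'p'->'P', 'z'->'Z'
Result: IWPZ


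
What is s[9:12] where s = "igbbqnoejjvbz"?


Input string: 'igbbqnoejjvbz'
Operation: slice [9:12]
Extract characters: s[9]='j', s[10]='v', s[11]='b'
Result: jvb


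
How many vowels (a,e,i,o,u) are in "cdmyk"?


Input string: 'cdmyk'
Operation: count vowels (a, e, i, o, u)
Scan: s[0]='c', s[1]='d', s[2]='m', s[3]='y', s[4]='k'
Vowels found: 0
Result: 0


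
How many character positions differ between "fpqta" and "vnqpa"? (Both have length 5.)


String 1: 'fpqta'
String 2: 'vnqpa'
Compare each position: pos 0: 'f'!='v', pos 1: 'p'!='n', pos 2: 'q'=='q', pos 3: 't'!='p', pos 4: 'a'=='a'
Differing positions: 3
Hamming distance: 3


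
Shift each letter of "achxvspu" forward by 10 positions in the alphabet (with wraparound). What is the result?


Input: 'achxvspu', shift = 10
Operation: for each letter, (position + 10) mod 26
Mapping: 'a'(0+10=10)->'k', 'c'(2+10=12)->'m', 'h'(7+10=17)->'r', 'x'(23+10=33, 33 mod 26=7)->'h', 'v'(21+10=31, 31 mod 26=5)->'f', 's'(18+10=28, 28 mod 26=2)->'c', 'p'(15+10=25)->'z', 'u'(20+10=30, 30 mod 26=4)->'e'
Result: kmrhfcze


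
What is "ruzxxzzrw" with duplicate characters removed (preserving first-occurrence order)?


Input: 'ruzxxzzrw'
Operation: keep first occurrence of each character
Scan: s[0]='r' new -> keep; s[1]='u' new -> keep; s[2]='z' new -> keep; s[3]='x' new -> keep; s[4]='x' seen -> skip; s[5]='z' seen -> skip; s[6]='z' seen -> skip; s[7]='r' seen -> skip; s[8]='w' new -> keep
Result: ruzxw


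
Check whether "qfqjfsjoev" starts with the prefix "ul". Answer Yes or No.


Input string: 'qfqjfsjoev'
Prefix to check: 'ul'
First 2 characters of input: 'qf'
Match: False
Result: No


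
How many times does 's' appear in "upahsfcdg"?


Input string: 'upahsfcdg'
Target character: 's'
Scan each position: s[4]='s'
Matches found at indices: 4
Total: 1


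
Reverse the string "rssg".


Input string: 'rssg'
Operation: reverse character order
Original order: 'r' -> 's' -> 's' -> 'g'
Reversed order: 'g' -> 's' -> 's' -> 'r'
Result: gssr


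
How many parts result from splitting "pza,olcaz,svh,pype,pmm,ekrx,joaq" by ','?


Input string: 'pza,olcaz,svh,pype,pmm,ekrx,joaq'
Delimiter: ','
Split result: 'pza', 'olcaz', 'svh', 'pype', 'pmm', 'ekrx', 'joaq'
Number of parts: 7


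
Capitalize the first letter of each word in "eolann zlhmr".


Input string: 'eolann zlhmr'
Operation: capitalize first letter of each word
Word transformations: 'eolann'->'Eolann', 'zlhmr'->'Zlhmr'
Result: Eolann Zlhmr


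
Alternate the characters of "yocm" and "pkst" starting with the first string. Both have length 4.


String 1: 'yocm'
String 2: 'pkst'
Operation: alternate characters
Pairs: 'y'+'p', 'o'+'k', 'c'+'s', 'm'+'t'
Result: ypokcsmt


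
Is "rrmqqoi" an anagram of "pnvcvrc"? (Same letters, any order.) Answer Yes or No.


String 1: 'pnvcvrc' -> sorted: 'ccnprvv'
String 2: 'rrmqqoi' -> sorted: 'imoqqrr'
Compare sorted forms: 'ccnprvv' != 'imoqqrr'
Anagram: No


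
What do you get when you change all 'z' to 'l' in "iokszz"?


Input string: 'iokszz'
Operation: replace 'z' with 'l'
Positions of 'z': 4, 5
After replacement: ioksll


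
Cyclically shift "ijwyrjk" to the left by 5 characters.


Input: 'ijwyrjk', shift = 5
Operation: split at index 5 and swap parts
Front part s[0:5] = 'ijwyr'
Back part s[5:] = 'jk'
Rotated = back + front = 'jk' + 'ijwyr'
Result: jkijwyr


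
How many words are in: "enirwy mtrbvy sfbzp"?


Input string: 'enirwy mtrbvy sfbzp'
Operation: split by spaces
Words found: 'enirwy', 'mtrbvy', 'sfbzp'
Word count: 3


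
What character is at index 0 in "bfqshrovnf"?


Input string: 'bfqshrovnf'
Operation: get character at index 0
Index mapping: s[0]='b'
Result: 'b'


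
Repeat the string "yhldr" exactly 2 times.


Input string: 'yhldr'
Operation: repeat 2 times
Concatenation: 'yhldr' + 'yhldr'
Result: yhldryhldr


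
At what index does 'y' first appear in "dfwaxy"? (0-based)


Input string: 'dfwaxy'
Target: 'y'
Scanning left to right: s[0]='d', s[1]='f', s[2]='w', s[3]='a', s[4]='x', s[5]='y'
First match at index: 5


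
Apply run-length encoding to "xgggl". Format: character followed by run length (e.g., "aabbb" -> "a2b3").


Input: 'xgggl'
Operation: identify consecutive runs
Runs: 'x' -> x1, 'ggg' -> g3, 'l' -> l1
Encoded: x1g3l1


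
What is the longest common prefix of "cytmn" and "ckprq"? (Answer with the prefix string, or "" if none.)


String 1: 'cytmn'
String 2: 'ckprq'
Compare position by position:
pos 0: 'c' vs 'c' match
pos 1: 'y' vs 'k' differ -> stop
Longest common prefix: "c" (length 1)


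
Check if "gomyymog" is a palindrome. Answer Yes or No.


Input string: 'gomyymog'
Reversed: 'gomyymog'
Compare pairs: s[0]='g' vs s[7]='g' (match), s[1]='o' vs s[6]='o' (match), s[2]='m' vs s[5]='m' (match), s[3]='y' vs s[4]='y' (match)
Palindrome: Yes


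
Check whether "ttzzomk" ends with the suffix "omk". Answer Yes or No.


Input string: 'ttzzomk'
Suffix to check: 'omk'
Last 3 characters of input: 'omk'
Match: True
Result: Yes


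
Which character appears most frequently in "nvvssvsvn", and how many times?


Input: 'nvvssvsvn'
Operation: tally each character
Counts: 'n':2, 's':3, 'v':4
Maximum: 'v' appears 4 times


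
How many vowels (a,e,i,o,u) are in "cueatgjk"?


Input string: 'cueatgjk'
Operation: count vowels (a, e, i, o, u)
Scan: s[0]='c', s[1]='u' (vowel), s[2]='e' (vowel), s[3]='a' (vowel), s[4]='t', s[5]='g', s[6]='j', s[7]='k'
Vowels found: 3
Result: 3


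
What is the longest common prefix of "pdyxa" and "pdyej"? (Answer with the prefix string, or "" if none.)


String 1: 'pdyxa'
String 2: 'pdyej'
Compare position by position:
pos 0: 'p' vs 'p' match
pos 1: 'd' vs 'd' match
pos 2: 'y' vs 'y' match
pos 3: 'x' vs 'e' differ -> stop
Longest common prefix: "pdy" (length 3)


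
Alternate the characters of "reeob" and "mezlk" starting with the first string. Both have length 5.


String 1: 'reeob'
String 2: 'mezlk'
Operation: alternate characters
Pairs: 'r'+'m', 'e'+'e', 'e'+'z', 'o'+'l', 'b'+'k'
Result: rmeeezolbk


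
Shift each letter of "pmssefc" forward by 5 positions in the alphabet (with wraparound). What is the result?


Input: 'pmssefc', shift = 5
Operation: for each letter, (position + 5) mod 26
Mapping: 'p'(15+5=20)->'u', 'm'(12+5=17)->'r', 's'(18+5=23)->'x', 's'(18+5=23)->'x', 'e'(4+5=9)->'j', 'f'(5+5=10)->'k', 'c'(2+5=7)->'h'
Result: urxxjkh


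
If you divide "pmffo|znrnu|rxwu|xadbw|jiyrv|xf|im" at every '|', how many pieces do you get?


Input string: 'pmffo|znrnu|rxwu|xadbw|jiyrv|xf|im'
Delimiter: '|'
Split result: 'pmffo', 'znrnu', 'rxwu', 'xadbw', 'jiyrv', 'xf', 'im'
Number of parts: 7


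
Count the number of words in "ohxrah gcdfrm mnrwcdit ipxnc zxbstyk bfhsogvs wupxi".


Input string: 'ohxrah gcdfrm mnrwcdit ipxnc zxbstyk bfhsogvs wupxi'
Operation: split by spaces
Words found: 'ohxrah', 'gcdfrm', 'mnrwcdit', 'ipxnc', 'zxbstyk', 'bfhsogvs', 'wupxi'
Word count: 7


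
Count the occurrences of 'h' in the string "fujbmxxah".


Input string: 'fujbmxxah'
Target character: 'h'
Scan each position: s[8]='h'
Matches found at indices: 8
Total: 1


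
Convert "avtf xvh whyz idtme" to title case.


Input string: 'avtf xvh whyz idtme'
Operation: capitalize first letter of each word
Word transformations: 'avtf'->'Avtf', 'xvh'->'Xvh', 'whyz'->'Whyz', 'idtme'->'Idtme'
Result: Avtf Xvh Whyz Idtme


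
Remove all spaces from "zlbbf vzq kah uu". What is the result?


Input string: 'zlbbf vzq kah uu'
Operation: remove all spaces
Words: 'zlbbf', 'vzq', 'kah', 'uu'
Join without spaces: zlbbfvzqkahuu


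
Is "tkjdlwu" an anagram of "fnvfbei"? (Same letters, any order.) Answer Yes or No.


String 1: 'fnvfbei' -> sorted: 'beffinv'
String 2: 'tkjdlwu' -> sorted: 'djkltuw'
Compare sorted forms: 'beffinv' != 'djkltuw'
Anagram: No


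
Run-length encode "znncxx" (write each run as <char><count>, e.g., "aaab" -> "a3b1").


Input: 'znncxx'
Operation: identify consecutive runs
Runs: 'z' -> z1, 'nn' -> n2, 'c' -> c1, 'xx' -> x2
Encoded: z1n2c1x2


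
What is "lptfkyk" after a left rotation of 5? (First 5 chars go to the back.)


Input: 'lptfkyk', shift = 5
Operation: split at index 5 and swap parts
Front part s[0:5] = 'lptfk'
Back part s[5:] = 'yk'
Rotated = back + front = 'yk' + 'lptfk'
Result: yklptfk


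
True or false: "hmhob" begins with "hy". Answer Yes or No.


Input string: 'hmhob'
Prefix to check: 'hy'
First 2 characters of input: 'hm'
Match: False
Result: No


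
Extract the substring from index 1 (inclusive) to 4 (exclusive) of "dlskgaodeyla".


Input string: 'dlskgaodeyla'
Operation: slice [1:4]
Extract characters: s[1]='l', s[2]='s', s[3]='k'
Result: lsk


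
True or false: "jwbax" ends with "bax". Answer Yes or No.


Input string: 'jwbax'
Suffix to check: 'bax'
Last 3 characters of input: 'bax'
Match: True
Result: Yes


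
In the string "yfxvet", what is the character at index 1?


Input string: 'yfxvet'
Operation: get character at index 1
Index mapping: s[0]='y', s[1]='f'
Result: 'f'


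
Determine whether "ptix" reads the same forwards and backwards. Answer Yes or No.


Input string: 'ptix'
Reversed: 'xitp'
Compare pairs: s[0]='p' vs s[3]='x' (mismatch), s[1]='t' vs s[2]='i' (mismatch)
Palindrome: No


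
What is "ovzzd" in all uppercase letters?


Input string: 'ovzzd'
Operation: convert each letter to uppercase
Mapping: 'o'->'O', 'v'->'V', 'z'->'Z', 'z'->'Z', 'd'->'D'
Result: OVZZD


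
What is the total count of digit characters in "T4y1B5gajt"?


Input string: 'T4y1B5gajt'
Operation: count digit characters (0-9)
Scan: 'T', '4'(digit), 'y', '1'(digit), 'B', '5'(digit), 'g', 'a', 'j', 't'
Digits found: 3
Result: 3


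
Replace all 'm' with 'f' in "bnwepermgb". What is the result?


Input string: 'bnwepermgb'
Operation: replace 'm' with 'f'
Positions of 'm': 7
After replacement: bnweperfgb


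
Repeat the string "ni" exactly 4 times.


Input string: 'ni'
Operation: repeat 4 times
Concatenation: 'ni' + 'ni' + 'ni' + 'ni'
Result: nininini


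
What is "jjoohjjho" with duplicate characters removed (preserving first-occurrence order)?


Input: 'jjoohjjho'
Operation: keep first occurrence of each character
Scan: s[0]='j' new -> keep; s[1]='j' seen -> skip; s[2]='o' new -> keep; s[3]='o' seen -> skip; s[4]='h' new -> keep; s[5]='j' seen -> skip; s[6]='j' seen -> skip; s[7]='h' seen -> skip; s[8]='o' seen -> skip
Result: joh


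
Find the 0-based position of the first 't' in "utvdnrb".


Input string: 'utvdnrb'
Target: 't'
Scanning left to right: s[0]='u', s[1]='t'
First match at index: 1


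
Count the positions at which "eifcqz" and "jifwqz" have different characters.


String 1: 'eifcqz'
String 2: 'jifwqz'
Compare each position: pos 0: 'e'!='j', pos 1: 'i'=='i', pos 2: 'f'=='f', pos 3: 'c'!='w', pos 4: 'q'=='q', pos 5: 'z'=='z'
Differing positions: 2
Hamming distance: 2


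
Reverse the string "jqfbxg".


Input string: 'jqfbxg'
Operation: reverse character order
Original order: 'j' -> 'q' -> 'f' -> 'b' -> 'x' -> 'g'
Reversed order: 'g' -> 'x' -> 'b' -> 'f' -> 'q' -> 'j'
Result: gxbfqj


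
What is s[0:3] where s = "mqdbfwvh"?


Input string: 'mqdbfwvh'
Operation: slice [0:3]
Extract characters: s[0]='m', s[1]='q', s[2]='d'
Result: mqd


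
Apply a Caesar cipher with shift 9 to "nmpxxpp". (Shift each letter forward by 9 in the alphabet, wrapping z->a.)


Input: 'nmpxxpp', shift = 9
Operation: for each letter, (position + 9) mod 26
Mapping: 'n'(13+9=22)->'w', 'm'(12+9=21)->'v', 'p'(15+9=24)->'y', 'x'(23+9=32, 32 mod 26=6)->'g', 'x'(23+9=32, 32 mod 26=6)->'g', 'p'(15+9=24)->'y', 'p'(15+9=24)->'y'
Result: wvyggyy


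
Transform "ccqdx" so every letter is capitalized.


Input string: 'ccqdx'
Operation: convert each letter to uppercase
Mapping: 'c'->'C', 'c'->'C', 'q'->'Q', 'd'->'D', 'x'->'X'
Result: CCQDX


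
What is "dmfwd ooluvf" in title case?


Input string: 'dmfwd ooluvf'
Operation: capitalize first letter of each word
Word transformations: 'dmfwd'->'Dmfwd', 'ooluvf'->'Ooluvf'
Result: Dmfwd Ooluvf


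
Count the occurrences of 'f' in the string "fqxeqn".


Input string: 'fqxeqn'
Target character: 'f'
Scan each position: s[0]='f'
Matches found at indices: 0
Total: 1


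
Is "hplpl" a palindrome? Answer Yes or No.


Input string: 'hplpl'
Reversed: 'lplph'
Compare pairs: s[0]='h' vs s[4]='l' (mismatch), s[1]='p' vs s[3]='p' (match)
Palindrome: No


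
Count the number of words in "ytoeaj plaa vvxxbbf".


Input string: 'ytoeaj plaa vvxxbbf'
Operation: split by spaces
Words found: 'ytoeaj', 'plaa', 'vvxxbbf'
Word count: 3


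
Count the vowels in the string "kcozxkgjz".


Input string: 'kcozxkgjz'
Operation: count vowels (a, e, i, o, u)
Scan: s[0]='k', s[1]='c', s[2]='o' (vowel), s[3]='z', s[4]='x', s[5]='k', s[6]='g', s[7]='j', s[8]='z'
Vowels found: 1
Result: 1


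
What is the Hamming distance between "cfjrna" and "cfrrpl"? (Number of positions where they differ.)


String 1: 'cfjrna'
String 2: 'cfrrpl'
Compare each position: pos 0: 'c'=='c', pos 1: 'f'=='f', pos 2: 'j'!='r', pos 3: 'r'=='r', pos 4: 'n'!='p', pos 5: 'a'!='l'
Differing positions: 3
Hamming distance: 3


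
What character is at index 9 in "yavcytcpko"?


Input string: 'yavcytcpko'
Operation: get character at index 9
Index mapping: s[0]='y', s[1]='a', s[2]='v', s[3]='c', s[4]='y', s[5]='t', s[6]='c', s[7]='p', s[8]='k', s[9]='o'
Result: 'o'


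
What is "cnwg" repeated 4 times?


Input string: 'cnwg'
Operation: repeat 4 times
Concatenation: 'cnwg' + 'cnwg' + 'cnwg' + 'cnwg'
Result: cnwgcnwgcnwgcnwg


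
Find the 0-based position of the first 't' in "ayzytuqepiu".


Input string: 'ayzytuqepiu'
Target: 't'
Scanning left to right: s[0]='a', s[1]='y', s[2]='z', s[3]='y', s[4]='t'
First match at index: 4


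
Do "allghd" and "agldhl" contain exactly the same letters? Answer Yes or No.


String 1: 'allghd' -> sorted: 'adghll'
String 2: 'agldhl' -> sorted: 'adghll'
Compare sorted forms: 'adghll' == 'adghll'
Anagram: Yes


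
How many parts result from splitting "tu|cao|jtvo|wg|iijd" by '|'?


Input string: 'tu|cao|jtvo|wg|iijd'
Delimiter: '|'
Split result: 'tu', 'cao', 'jtvo', 'wg', 'iijd'
Number of parts: 5


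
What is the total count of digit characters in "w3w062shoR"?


Input string: 'w3w062shoR'
Operation: count digit characters (0-9)
Scan: 'w', '3'(digit), 'w', '0'(digit), '6'(digit), '2'(digit), 's', 'h', 'o', 'R'
Digits found: 4
Result: 4


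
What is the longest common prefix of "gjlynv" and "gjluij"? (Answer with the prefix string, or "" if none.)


String 1: 'gjlynv'
String 2: 'gjluij'
Compare position by position:
pos 0: 'g' vs 'g' match
pos 1: 'j' vs 'j' match
pos 2: 'l' vs 'l' match
pos 3: 'y' vs 'u' differ -> stop
Longest common prefix: "gjl" (length 3)


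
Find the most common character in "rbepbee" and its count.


Input: 'rbepbee'
Operation: tally each character
Counts: 'b':2, 'e':3, 'p':1, 'r':1
Maximum: 'e' appears 3 times


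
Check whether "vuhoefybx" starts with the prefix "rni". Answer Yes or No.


Input string: 'vuhoefybx'
Prefix to check: 'rni'
First 3 characters of input: 'vuh'
Match: False
Result: No


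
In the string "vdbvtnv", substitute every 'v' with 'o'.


Input string: 'vdbvtnv'
Operation: replace 'v' with 'o'
Positions of 'v': 0, 3, 6
After replacement: odbotno


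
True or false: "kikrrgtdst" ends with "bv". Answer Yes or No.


Input string: 'kikrrgtdst'
Suffix to check: 'bv'
Last 2 characters of input: 'st'
Match: False
Result: No


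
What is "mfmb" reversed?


Input string: 'mfmb'
Operation: reverse character order
Original order: 'm' -> 'f' -> 'm' -> 'b'
Reversed order: 'b' -> 'm' -> 'f' -> 'm'
Result: bmfm


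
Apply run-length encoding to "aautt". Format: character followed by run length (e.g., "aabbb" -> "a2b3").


Input: 'aautt'
Operation: identify consecutive runs
Runs: 'aa' -> a2, 'u' -> u1, 'tt' -> t2
Encoded: a2u1t2


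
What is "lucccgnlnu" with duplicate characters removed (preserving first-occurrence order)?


Input: 'lucccgnlnu'
Operation: keep first occurrence of each character
Scan: s[0]='l' new -> keep; s[1]='u' new -> keep; s[2]='c' new -> keep; s[3]='c' seen -> skip; s[4]='c' seen -> skip; s[5]='g' new -> keep; s[6]='n' new -> keep; s[7]='l' seen -> skip; s[8]='n' seen -> skip; s[9]='u' seen -> skip
Result: lucgn


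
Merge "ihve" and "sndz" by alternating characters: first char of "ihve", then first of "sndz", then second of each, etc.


String 1: 'ihve'
String 2: 'sndz'
Operation: alternate characters
Pairs: 'i'+'s', 'h'+'n', 'v'+'d', 'e'+'z'
Result: ishnvdez


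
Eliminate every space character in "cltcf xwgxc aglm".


Input string: 'cltcf xwgxc aglm'
Operation: remove all spaces
Words: 'cltcf', 'xwgxc', 'aglm'
Join without spaces: cltcfxwgxcaglm


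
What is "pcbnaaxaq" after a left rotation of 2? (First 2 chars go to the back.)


Input: 'pcbnaaxaq', shift = 2
Operation: split at index 2 and swap parts
Front part s[0:2] = 'pc'
Back part s[2:] = 'bnaaxaq'
Rotated = back + front = 'bnaaxaq' + 'pc'
Result: bnaaxaqpc


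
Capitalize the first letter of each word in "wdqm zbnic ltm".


Input string: 'wdqm zbnic ltm'
Operation: capitalize first letter of each word
Word transformations: 'wdqm'->'Wdqm', 'zbnic'->'Zbnic', 'ltm'->'Ltm'
Result: Wdqm Zbnic Ltm


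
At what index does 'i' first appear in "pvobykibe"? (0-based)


Input string: 'pvobykibe'
Target: 'i'
Scanning left to right: s[0]='p', s[1]='v', s[2]='o', s[3]='b', s[4]='y', s[5]='k', s[6]='i'
First match at index: 6


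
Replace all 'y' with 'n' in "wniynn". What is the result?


Input string: 'wniynn'
Operation: replace 'y' with 'n'
Positions of 'y': 3
After replacement: wninnn


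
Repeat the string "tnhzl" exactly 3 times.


Input string: 'tnhzl'
Operation: repeat 3 times
Concatenation: 'tnhzl' + 'tnhzl' + 'tnhzl'
Result: tnhzltnhzltnhzl


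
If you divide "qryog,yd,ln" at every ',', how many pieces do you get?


Input string: 'qryog,yd,ln'
Delimiter: ','
Split result: 'qryog', 'yd', 'ln'
Number of parts: 3


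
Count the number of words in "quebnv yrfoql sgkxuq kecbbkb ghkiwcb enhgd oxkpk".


Input string: 'quebnv yrfoql sgkxuq kecbbkb ghkiwcb enhgd oxkpk'
Operation: split by spaces
Words found: 'quebnv', 'yrfoql', 'sgkxuq', 'kecbbkb', 'ghkiwcb', 'enhgd', 'oxkpk'
Word count: 7


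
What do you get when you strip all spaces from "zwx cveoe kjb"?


Input string: 'zwx cveoe kjb'
Operation: remove all spaces
Words: 'zwx', 'cveoe', 'kjb'
Join without spaces: zwxcveoekjb


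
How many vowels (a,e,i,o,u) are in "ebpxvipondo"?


Input string: 'ebpxvipondo'
Operation: count vowels (a, e, i, o, u)
Scan: s[0]='e' (vowel), s[1]='b', s[2]='p', s[3]='x', s[4]='v', s[5]='i' (vowel), s[6]='p', s[7]='o' (vowel), s[8]='n', s[9]='d', s[10]='o' (vowel)
Vowels found: 4
Result: 4


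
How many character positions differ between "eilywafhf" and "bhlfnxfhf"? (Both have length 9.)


String 1: 'eilywafhf'
String 2: 'bhlfnxfhf'
Compare each position: pos 0: 'e'!='b', pos 1: 'i'!='h', pos 2: 'l'=='l', pos 3: 'y'!='f', pos 4: 'w'!='n', pos 5: 'a'!='x', pos 6: 'f'=='f', pos 7: 'h'=='h', pos 8: 'f'=='f'
Differing positions: 5
Hamming distance: 5


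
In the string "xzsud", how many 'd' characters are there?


Input string: 'xzsud'
Target character: 'd'
Scan each position: s[4]='d'
Matches found at indices: 4
Total: 1


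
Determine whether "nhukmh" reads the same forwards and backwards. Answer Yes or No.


Input string: 'nhukmh'
Reversed: 'hmkuhn'
Compare pairs: s[0]='n' vs s[5]='h' (mismatch), s[1]='h' vs s[4]='m' (mismatch), s[2]='u' vs s[3]='k' (mismatch)
Palindrome: No


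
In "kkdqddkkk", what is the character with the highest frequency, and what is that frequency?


Input: 'kkdqddkkk'
Operation: tally each character
Counts: 'd':3, 'k':5, 'q':1
Maximum: 'k' appears 5 times


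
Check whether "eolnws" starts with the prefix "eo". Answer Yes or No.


Input string: 'eolnws'
Prefix to check: 'eo'
First 2 characters of input: 'eo'
Match: True
Result: Yes


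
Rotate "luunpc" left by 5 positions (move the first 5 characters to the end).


Input: 'luunpc', shift = 5
Operation: split at index 5 and swap parts
Front part s[0:5] = 'luunp'
Back part s[5:] = 'c'
Rotated = back + front = 'c' + 'luunp'
Result: cluunp


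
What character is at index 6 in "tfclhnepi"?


Input string: 'tfclhnepi'
Operation: get character at index 6
Index mapping: s[0]='t', s[1]='f', s[2]='c', s[3]='l', s[4]='h', s[5]='n', s[6]='e'
Result: 'e'


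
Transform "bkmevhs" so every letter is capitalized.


Input string: 'bkmevhs'
Operation: convert each letter to uppercase
Mapping: 'b'->'B', 'k'->'K', 'm'->'M', 'e'->'E', 'v'->'V', 'h'->'H', 's'->'S'
Result: BKMEVHS


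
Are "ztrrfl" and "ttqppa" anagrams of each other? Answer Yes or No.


String 1: 'ztrrfl' -> sorted: 'flrrtz'
String 2: 'ttqppa' -> sorted: 'appqtt'
Compare sorted forms: 'flrrtz' != 'appqtt'
Anagram: No


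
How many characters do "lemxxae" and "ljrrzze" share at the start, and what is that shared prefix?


String 1: 'lemxxae'
String 2: 'ljrrzze'
Compare position by position:
pos 0: 'l' vs 'l' match
pos 1: 'e' vs 'j' differ -> stop
Longest common prefix: "l" (length 1)


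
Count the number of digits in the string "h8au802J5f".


Input string: 'h8au802J5f'
Operation: count digit characters (0-9)
Scan: 'h', '8'(digit), 'a', 'u', '8'(digit), '0'(digit), '2'(digit), 'J', '5'(digit), 'f'
Digits found: 5
Result: 5


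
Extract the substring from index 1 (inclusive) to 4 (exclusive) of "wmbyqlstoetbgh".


Input string: 'wmbyqlstoetbgh'
Operation: slice [1:4]
Extract characters: s[1]='m', s[2]='b', s[3]='y'
Result: mby


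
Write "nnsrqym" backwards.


Input string: 'nnsrqym'
Operation: reverse character order
Original order: 'n' -> 'n' -> 's' -> 'r' -> 'q' -> 'y' -> 'm'
Reversed order: 'm' -> 'y' -> 'q' -> 'r' -> 's' -> 'n' -> 'n'
Result: myqrsnn


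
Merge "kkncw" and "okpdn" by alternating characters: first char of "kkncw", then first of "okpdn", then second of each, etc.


String 1: 'kkncw'
String 2: 'okpdn'
Operation: alternate characters
Pairs: 'k'+'o', 'k'+'k', 'n'+'p', 'c'+'d', 'w'+'n'
Result: kokknpcdwn


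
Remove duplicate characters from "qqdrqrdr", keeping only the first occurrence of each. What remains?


Input: 'qqdrqrdr'
Operation: keep first occurrence of each character
Scan: s[0]='q' new -> keep; s[1]='q' seen -> skip; s[2]='d' new -> keep; s[3]='r' new -> keep; s[4]='q' seen -> skip; s[5]='r' seen -> skip; s[6]='d' seen -> skip; s[7]='r' seen -> skip
Result: qdr


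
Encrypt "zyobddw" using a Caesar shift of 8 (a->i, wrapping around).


Input: 'zyobddw', shift = 8
Operation: for each letter, (position + 8) mod 26
Mapping: 'z'(25+8=33, 33 mod 26=7)->'h', 'y'(24+8=32, 32 mod 26=6)->'g', 'o'(14+8=22)->'w', 'b'(1+8=9)->'j', 'd'(3+8=11)->'l', 'd'(3+8=11)->'l', 'w'(22+8=30, 30 mod 26=4)->'e'
Result: hgwjlle


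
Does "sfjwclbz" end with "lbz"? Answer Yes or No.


Input string: 'sfjwclbz'
Suffix to check: 'lbz'
Last 3 characters of input: 'lbz'
Match: True
Result: Yes


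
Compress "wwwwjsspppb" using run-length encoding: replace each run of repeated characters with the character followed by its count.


Input: 'wwwwjsspppb'
Operation: identify consecutive runs
Runs: 'wwww' -> w4, 'j' -> j1, 'ss' -> s2, 'ppp' -> p3, 'b' -> b1
Encoded: w4j1s2p3b1


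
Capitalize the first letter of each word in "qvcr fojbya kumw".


Input string: 'qvcr fojbya kumw'
Operation: capitalize first letter of each word
Word transformations: 'qvcr'->'Qvcr', 'fojbya'->'Fojbya', 'kumw'->'Kumw'
Result: Qvcr Fojbya Kumw


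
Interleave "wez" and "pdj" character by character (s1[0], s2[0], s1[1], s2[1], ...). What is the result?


String 1: 'wez'
String 2: 'pdj'
Operation: alternate characters
Pairs: 'w'+'p', 'e'+'d', 'z'+'j'
Result: wpedzj


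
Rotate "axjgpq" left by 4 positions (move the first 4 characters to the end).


Input: 'axjgpq', shift = 4
Operation: split at index 4 and swap parts
Front part s[0:4] = 'axjg'
Back part s[4:] = 'pq'
Rotated = back + front = 'pq' + 'axjg'
Result: pqaxjg


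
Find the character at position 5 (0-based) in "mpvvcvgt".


Input string: 'mpvvcvgt'
Operation: get character at index 5
Index mapping: s[0]='m', s[1]='p', s[2]='v', s[3]='v', s[4]='c', s[5]='v'
Result: 'v'


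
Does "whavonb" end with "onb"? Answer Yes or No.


Input string: 'whavonb'
Suffix to check: 'onb'
Last 3 characters of input: 'onb'
Match: True
Result: Yes


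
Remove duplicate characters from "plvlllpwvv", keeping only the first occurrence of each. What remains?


Input: 'plvlllpwvv'
Operation: keep first occurrence of each character
Scan: s[0]='p' new -> keep; s[1]='l' new -> keep; s[2]='v' new -> keep; s[3]='l' seen -> skip; s[4]='l' seen -> skip; s[5]='l' seen -> skip; s[6]='p' seen -> skip; s[7]='w' new -> keep; s[8]='v' seen -> skip; s[9]='v' seen -> skip
Result: plvw


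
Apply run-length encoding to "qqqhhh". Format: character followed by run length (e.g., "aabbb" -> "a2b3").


Input: 'qqqhhh'
Operation: identify consecutive runs
Runs: 'qqq' -> q3, 'hhh' -> h3
Encoded: q3h3


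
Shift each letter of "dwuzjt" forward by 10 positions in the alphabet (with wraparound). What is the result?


Input: 'dwuzjt', shift = 10
Operation: for each letter, (position + 10) mod 26
Mapping: 'd'(3+10=13)->'n', 'w'(22+10=32, 32 mod 26=6)->'g', 'u'(20+10=30, 30 mod 26=4)->'e', 'z'(25+10=35, 35 mod 26=9)->'j', 'j'(9+10=19)->'t', 't'(19+10=29, 29 mod 26=3)->'d'
Result: ngejtd


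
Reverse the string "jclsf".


Input string: 'jclsf'
Operation: reverse character order
Original order: 'j' -> 'c' -> 'l' -> 's' -> 'f'
Reversed order: 'f' -> 's' -> 'l' -> 'c' -> 'j'
Result: fslcj


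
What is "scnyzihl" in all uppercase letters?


Input string: 'scnyzihl'
Operation: convert each letter to uppercase
Mapping: 's'->'S', 'c'->'C', 'n'->'N', 'y'->'Y', 'z'->'Z', 'i'->'I', 'h'->'H', 'l'->'L'
Result: SCNYZIHL


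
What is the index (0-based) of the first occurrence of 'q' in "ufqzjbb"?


Input string: 'ufqzjbb'
Target: 'q'
Scanning left to right: s[0]='u', s[1]='f', s[2]='q'
First match at index: 2


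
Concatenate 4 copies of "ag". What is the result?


Input string: 'ag'
Operation: repeat 4 times
Concatenation: 'ag' + 'ag' + 'ag' + 'ag'
Result: agagagag
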